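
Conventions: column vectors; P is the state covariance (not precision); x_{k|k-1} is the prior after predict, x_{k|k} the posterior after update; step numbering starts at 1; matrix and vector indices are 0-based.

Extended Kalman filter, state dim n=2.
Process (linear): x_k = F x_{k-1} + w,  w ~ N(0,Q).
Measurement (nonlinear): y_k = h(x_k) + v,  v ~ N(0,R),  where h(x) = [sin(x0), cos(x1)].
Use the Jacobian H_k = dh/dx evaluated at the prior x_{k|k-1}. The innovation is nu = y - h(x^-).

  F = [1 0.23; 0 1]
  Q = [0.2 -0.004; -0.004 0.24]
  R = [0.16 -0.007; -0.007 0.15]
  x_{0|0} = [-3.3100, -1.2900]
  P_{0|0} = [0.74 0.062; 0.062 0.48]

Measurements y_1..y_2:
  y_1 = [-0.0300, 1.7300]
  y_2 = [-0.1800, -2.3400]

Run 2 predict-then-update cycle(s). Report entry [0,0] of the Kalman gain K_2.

step 1: x^-=[-3.6067, -1.2900]  P^-=[0.9939 0.1684; 0.1684 0.7200]  H_jac=[-0.8938 0.0000; 0.0000 0.9608]  S=[0.9540 -0.1516; -0.1516 0.8147]  K=[-0.9271 0.0261; -0.0235 0.8448]  nu=[-0.4785, 1.4529]  x^+=[-3.1252, -0.0514]  P^+=[0.1662 0.0108; 0.0108 0.1321]
step 2: x^-=[-3.1370, -0.0514]  P^-=[0.3781 0.0372; 0.0372 0.3721]  H_jac=[-1.0000 0.0000; 0.0000 0.0514]  S=[0.5381 -0.0089; -0.0089 0.1510]  K=[-0.7032 -0.0288; -0.0671 0.1227]  nu=[-0.1754, -3.3387]  x^+=[-2.9174, -0.4492]  P^+=[0.1123 0.0116; 0.0116 0.3672]

K[0,0] = -0.7032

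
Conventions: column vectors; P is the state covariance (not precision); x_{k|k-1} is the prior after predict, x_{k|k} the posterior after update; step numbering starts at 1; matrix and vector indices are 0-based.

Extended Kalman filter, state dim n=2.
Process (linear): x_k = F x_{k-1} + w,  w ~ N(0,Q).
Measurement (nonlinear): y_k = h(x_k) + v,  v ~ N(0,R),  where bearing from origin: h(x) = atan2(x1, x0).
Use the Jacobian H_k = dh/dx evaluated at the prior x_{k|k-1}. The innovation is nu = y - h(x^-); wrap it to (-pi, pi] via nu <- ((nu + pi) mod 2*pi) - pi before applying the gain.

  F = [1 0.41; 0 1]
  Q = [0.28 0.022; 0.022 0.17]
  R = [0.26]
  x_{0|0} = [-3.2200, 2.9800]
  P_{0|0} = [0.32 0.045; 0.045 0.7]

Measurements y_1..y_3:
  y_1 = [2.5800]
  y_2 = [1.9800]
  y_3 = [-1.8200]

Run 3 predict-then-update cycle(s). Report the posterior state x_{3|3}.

step 1: x^-=[-1.9982, 2.9800]  P^-=[0.7546 0.3540; 0.3540 0.8700]  H_jac=[-0.2315 -0.1552]  S=[0.3468]  K=[-0.6620; -0.6256]  nu=[0.4185]  x^+=[-2.2753, 2.7182]  P^+=[0.6025 0.2103; 0.2103 0.7342]
step 2: x^-=[-1.1608, 2.7182]  P^-=[1.1785 0.5334; 0.5334 0.9042]  H_jac=[-0.3111 -0.1329]  S=[0.4342]  K=[-1.0078; -0.6590]  nu=[0.0056]  x^+=[-1.1665, 2.7145]  P^+=[0.7375 0.2450; 0.2450 0.7157]
step 3: x^-=[-0.0535, 2.7145]  P^-=[1.3387 0.5605; 0.5605 0.8857]  H_jac=[-0.3683 -0.0073]  S=[0.4446]  K=[-1.1180; -0.4787]  nu=[2.8727]  x^+=[-3.2652, 1.3393]  P^+=[0.7830 0.3225; 0.3225 0.7838]

x_post = [-3.2652, 1.3393]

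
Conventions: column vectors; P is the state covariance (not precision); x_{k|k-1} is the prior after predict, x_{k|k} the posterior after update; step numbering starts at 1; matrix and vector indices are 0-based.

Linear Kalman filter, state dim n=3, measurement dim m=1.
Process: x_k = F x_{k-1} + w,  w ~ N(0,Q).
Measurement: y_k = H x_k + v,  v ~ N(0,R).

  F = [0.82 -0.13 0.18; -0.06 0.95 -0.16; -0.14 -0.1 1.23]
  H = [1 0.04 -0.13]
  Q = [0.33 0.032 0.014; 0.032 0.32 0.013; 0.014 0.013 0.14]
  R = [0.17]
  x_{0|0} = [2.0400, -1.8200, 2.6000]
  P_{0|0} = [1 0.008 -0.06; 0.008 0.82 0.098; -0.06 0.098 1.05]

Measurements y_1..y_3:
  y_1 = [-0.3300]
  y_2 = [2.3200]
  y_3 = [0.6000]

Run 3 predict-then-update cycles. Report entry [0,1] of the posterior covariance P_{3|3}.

step 1: x^-=[2.3774, -2.2674, 3.0944]  P^-=[1.0263 -0.1151 0.0654; -0.1151 1.0587 -0.1450; 0.0654 -0.1450 1.7531]  S=[1.2029]  K=[0.8423; -0.0448; -0.1399]  nu=[-2.2144]  x^+=[0.5122, -2.1682, 3.4043]  P^+=[0.1729 -0.0697 0.2072; -0.0697 1.0563 -0.1525; 0.2072 -0.1525 1.7296]
step 2: x^-=[1.3147, -2.6352, 4.3324]  P^-=[0.6033 -0.2703 0.6261; -0.2703 1.3765 -0.6087; 0.6261 -0.6087 2.7348]  S=[0.6436]  K=[0.7941; -0.2114; 0.3826]  nu=[1.6739]  x^+=[2.6439, -2.9891, 4.9727]  P^+=[0.1975 -0.1622 0.4306; -0.1622 1.3477 -0.5567; 0.4306 -0.5567 2.6406]
step 3: x^-=[3.4517, -3.7939, 6.0452]  P^-=[0.7588 -0.5158 1.1263; -0.5158 1.8006 -1.2940; 1.1263 -1.2940 4.1365]  S=[0.6810]  K=[0.8690; -0.4046; 0.7883]  nu=[-1.9140]  x^+=[1.7883, -3.0195, 4.5364]  P^+=[0.2446 -0.2763 0.6598; -0.2763 1.6891 -1.0768; 0.6598 -1.0768 3.7133]

P_post[0,1] = -0.2763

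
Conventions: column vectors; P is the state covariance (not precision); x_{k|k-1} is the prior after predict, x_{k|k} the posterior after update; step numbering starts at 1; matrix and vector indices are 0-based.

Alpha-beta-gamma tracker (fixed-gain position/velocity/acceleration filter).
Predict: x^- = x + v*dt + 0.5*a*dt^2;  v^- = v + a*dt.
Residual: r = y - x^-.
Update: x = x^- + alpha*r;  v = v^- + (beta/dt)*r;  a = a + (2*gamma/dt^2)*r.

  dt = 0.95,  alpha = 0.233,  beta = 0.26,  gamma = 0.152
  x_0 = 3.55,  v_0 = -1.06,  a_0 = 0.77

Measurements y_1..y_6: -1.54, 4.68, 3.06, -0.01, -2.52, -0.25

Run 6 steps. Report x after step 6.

x_post = 1.5784

step 1: x_pred=2.8905  r=-4.4305  x^+=1.8582  v^+=-1.5410  a^+=-0.7224
step 2: x_pred=0.0682  r=4.6118  x^+=1.1428  v^+=-0.9651  a^+=0.8311
step 3: x_pred=0.6009  r=2.4591  x^+=1.1739  v^+=0.4974  a^+=1.6594
step 4: x_pred=2.3952  r=-2.4052  x^+=1.8348  v^+=1.4156  a^+=0.8492
step 5: x_pred=3.5628  r=-6.0828  x^+=2.1455  v^+=0.5576  a^+=-1.1997
step 6: x_pred=2.1338  r=-2.3838  x^+=1.5784  v^+=-1.2346  a^+=-2.0027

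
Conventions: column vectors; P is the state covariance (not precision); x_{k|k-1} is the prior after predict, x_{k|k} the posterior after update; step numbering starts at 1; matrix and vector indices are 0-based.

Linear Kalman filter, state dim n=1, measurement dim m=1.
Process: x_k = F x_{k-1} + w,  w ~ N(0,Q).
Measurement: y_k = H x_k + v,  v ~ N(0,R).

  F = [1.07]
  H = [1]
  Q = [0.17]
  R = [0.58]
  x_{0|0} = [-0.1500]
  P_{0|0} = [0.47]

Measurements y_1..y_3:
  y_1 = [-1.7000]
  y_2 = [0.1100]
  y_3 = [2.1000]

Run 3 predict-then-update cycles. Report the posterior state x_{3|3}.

step 1: x^-=[-0.1605]  P^-=[0.7081]  S=[1.2881]  K=[0.5497]  nu=[-1.5395]  x^+=[-1.0068]  P^+=[0.3188]
step 2: x^-=[-1.0773]  P^-=[0.5350]  S=[1.1150]  K=[0.4798]  nu=[1.1873]  x^+=[-0.5076]  P^+=[0.2783]
step 3: x^-=[-0.5431]  P^-=[0.4886]  S=[1.0686]  K=[0.4573]  nu=[2.6431]  x^+=[0.6655]  P^+=[0.2652]

x_post = [0.6655]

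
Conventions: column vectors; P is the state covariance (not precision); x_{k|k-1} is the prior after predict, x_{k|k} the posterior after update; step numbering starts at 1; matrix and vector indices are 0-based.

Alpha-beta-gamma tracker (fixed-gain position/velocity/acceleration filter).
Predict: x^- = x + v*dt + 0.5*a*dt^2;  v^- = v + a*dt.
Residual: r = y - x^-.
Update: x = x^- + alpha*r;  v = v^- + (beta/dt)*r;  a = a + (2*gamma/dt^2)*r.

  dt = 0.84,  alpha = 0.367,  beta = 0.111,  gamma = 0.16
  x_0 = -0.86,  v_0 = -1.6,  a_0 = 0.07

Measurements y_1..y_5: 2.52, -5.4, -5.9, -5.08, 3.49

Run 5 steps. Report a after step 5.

a_post = 2.5911

step 1: x_pred=-2.1793  r=4.6993  x^+=-0.4547  v^+=-0.9202  a^+=2.2012
step 2: x_pred=-0.4511  r=-4.9489  x^+=-2.2673  v^+=0.2748  a^+=-0.0432
step 3: x_pred=-2.0517  r=-3.8483  x^+=-3.4640  v^+=-0.2700  a^+=-1.7885
step 4: x_pred=-4.3218  r=-0.7582  x^+=-4.6001  v^+=-1.8725  a^+=-2.1323
step 5: x_pred=-6.9252  r=10.4152  x^+=-3.1029  v^+=-2.2873  a^+=2.5911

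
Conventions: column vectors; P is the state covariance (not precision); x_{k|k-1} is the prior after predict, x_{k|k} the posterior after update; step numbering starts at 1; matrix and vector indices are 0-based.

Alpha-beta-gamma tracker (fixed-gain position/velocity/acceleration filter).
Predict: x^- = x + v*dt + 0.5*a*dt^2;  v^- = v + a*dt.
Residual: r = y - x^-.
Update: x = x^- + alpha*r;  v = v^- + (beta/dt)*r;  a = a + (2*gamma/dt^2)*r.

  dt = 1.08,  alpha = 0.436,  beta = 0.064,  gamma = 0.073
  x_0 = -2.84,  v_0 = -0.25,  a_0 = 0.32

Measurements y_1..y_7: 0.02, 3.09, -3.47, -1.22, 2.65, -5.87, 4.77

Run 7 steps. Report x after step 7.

step 1: x_pred=-2.9234  r=2.9434  x^+=-1.6401  v^+=0.2700  a^+=0.6884
step 2: x_pred=-0.9469  r=4.0369  x^+=0.8132  v^+=1.2527  a^+=1.1937
step 3: x_pred=2.8623  r=-6.3323  x^+=0.1014  v^+=2.1667  a^+=0.4011
step 4: x_pred=2.6754  r=-3.8954  x^+=0.9770  v^+=2.3691  a^+=-0.0865
step 5: x_pred=3.4852  r=-0.8352  x^+=3.1211  v^+=2.2262  a^+=-0.1910
step 6: x_pred=5.4139  r=-11.2839  x^+=0.4941  v^+=1.3512  a^+=-1.6035
step 7: x_pred=1.0183  r=3.7517  x^+=2.6541  v^+=-0.1582  a^+=-1.1339

x_post = 2.6541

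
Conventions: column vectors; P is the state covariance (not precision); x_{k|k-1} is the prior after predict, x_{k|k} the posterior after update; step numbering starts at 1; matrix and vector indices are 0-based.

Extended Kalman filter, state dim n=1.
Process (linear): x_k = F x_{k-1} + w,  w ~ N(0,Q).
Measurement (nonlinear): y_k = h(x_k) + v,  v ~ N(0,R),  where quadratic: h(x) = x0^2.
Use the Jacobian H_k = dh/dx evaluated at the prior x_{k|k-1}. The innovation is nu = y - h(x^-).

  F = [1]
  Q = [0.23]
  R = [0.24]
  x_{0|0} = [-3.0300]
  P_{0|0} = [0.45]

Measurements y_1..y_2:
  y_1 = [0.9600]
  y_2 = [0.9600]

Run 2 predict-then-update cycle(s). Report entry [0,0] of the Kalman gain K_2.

K[0,0] = -0.2722

step 1: x^-=[-3.0300]  P^-=[0.6800]  H_jac=[-6.0600]  S=[25.2120]  K=[-0.1634]  nu=[-8.2209]  x^+=[-1.6863]  P^+=[0.0065]
step 2: x^-=[-1.6863]  P^-=[0.2365]  H_jac=[-3.3727]  S=[2.9298]  K=[-0.2722]  nu=[-1.8837]  x^+=[-1.1736]  P^+=[0.0194]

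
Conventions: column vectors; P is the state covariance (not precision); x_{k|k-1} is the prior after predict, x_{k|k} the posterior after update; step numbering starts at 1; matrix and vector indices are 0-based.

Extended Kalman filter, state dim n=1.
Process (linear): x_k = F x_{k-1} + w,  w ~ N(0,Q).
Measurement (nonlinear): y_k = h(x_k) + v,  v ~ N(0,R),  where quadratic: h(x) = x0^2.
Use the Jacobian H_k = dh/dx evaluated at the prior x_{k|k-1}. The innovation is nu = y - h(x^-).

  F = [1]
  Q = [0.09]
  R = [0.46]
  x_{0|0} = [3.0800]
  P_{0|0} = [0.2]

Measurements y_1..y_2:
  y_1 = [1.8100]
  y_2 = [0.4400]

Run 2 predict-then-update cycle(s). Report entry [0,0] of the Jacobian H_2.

H_jac[0,0] = 3.7677

step 1: x^-=[3.0800]  P^-=[0.2900]  H_jac=[6.1600]  S=[11.4642]  K=[0.1558]  nu=[-7.6764]  x^+=[1.8838]  P^+=[0.0116]
step 2: x^-=[1.8838]  P^-=[0.1016]  H_jac=[3.7677]  S=[1.9028]  K=[0.2013]  nu=[-3.1088]  x^+=[1.2582]  P^+=[0.0246]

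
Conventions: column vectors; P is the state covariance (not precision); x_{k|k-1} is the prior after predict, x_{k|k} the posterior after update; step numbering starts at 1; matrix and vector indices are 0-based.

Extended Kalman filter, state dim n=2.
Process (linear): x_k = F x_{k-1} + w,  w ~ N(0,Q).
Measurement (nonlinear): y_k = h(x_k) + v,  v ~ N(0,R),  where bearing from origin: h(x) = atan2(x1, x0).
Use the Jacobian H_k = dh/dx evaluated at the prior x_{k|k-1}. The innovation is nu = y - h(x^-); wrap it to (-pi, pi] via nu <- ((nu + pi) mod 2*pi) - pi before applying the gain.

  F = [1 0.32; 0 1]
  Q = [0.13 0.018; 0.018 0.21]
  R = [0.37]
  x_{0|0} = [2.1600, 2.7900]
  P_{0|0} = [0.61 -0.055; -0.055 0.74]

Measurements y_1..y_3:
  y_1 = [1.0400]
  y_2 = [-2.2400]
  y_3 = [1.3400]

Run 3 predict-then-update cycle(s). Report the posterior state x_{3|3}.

x_post = [5.0038, 2.4087]

step 1: x^-=[3.0528, 2.7900]  P^-=[0.7806 0.1998; 0.1998 0.9500]  H_jac=[-0.1631 0.1785]  S=[0.4094]  K=[-0.2239; 0.3346]  nu=[0.2995]  x^+=[2.9857, 2.8902]  P^+=[0.7601 0.2305; 0.2305 0.9042]
step 2: x^-=[3.9106, 2.8902]  P^-=[1.1301 0.5378; 0.5378 1.1142]  H_jac=[-0.1222 0.1654]  S=[0.3956]  K=[-0.1243; 0.2996]  nu=[-2.8765]  x^+=[4.2683, 2.0284]  P^+=[1.1240 0.5525; 0.5525 1.0787]
step 3: x^-=[4.9174, 2.0284]  P^-=[1.7181 0.9157; 0.9157 1.2887]  H_jac=[-0.0717 0.1738]  S=[0.3949]  K=[0.0911; 0.4009]  nu=[0.9488]  x^+=[5.0038, 2.4087]  P^+=[1.7148 0.9013; 0.9013 1.2252]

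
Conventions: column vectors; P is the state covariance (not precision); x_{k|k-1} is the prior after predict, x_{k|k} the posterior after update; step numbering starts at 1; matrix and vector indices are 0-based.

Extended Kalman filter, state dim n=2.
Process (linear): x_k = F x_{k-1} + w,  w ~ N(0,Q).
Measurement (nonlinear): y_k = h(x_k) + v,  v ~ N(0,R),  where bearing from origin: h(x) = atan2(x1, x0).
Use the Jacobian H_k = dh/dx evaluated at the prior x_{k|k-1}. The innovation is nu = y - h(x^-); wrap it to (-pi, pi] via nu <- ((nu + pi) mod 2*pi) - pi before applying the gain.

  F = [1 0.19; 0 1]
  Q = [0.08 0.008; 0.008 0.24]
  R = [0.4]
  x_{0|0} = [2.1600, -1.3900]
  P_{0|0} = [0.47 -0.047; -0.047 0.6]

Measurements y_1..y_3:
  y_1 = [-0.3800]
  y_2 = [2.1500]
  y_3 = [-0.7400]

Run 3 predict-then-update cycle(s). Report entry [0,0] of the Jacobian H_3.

H_jac[0,0] = -0.0613

step 1: x^-=[1.8959, -1.3900]  P^-=[0.5538 0.0750; 0.0750 0.8400]  H_jac=[0.2515 0.3431]  S=[0.5468]  K=[0.3018; 0.5615]  nu=[0.2526]  x^+=[1.9721, -1.2482]  P^+=[0.5040 -0.0177; -0.0177 0.6676]
step 2: x^-=[1.7350, -1.2482]  P^-=[0.6014 0.1172; 0.1172 0.9076]  H_jac=[0.2732 0.3798]  S=[0.6001]  K=[0.3480; 0.6277]  nu=[2.7736]  x^+=[2.7001, 0.4930]  P^+=[0.5287 -0.0139; -0.0139 0.6711]
step 3: x^-=[2.7938, 0.4930]  P^-=[0.6277 0.1216; 0.1216 0.9111]  H_jac=[-0.0613 0.3471]  S=[0.5070]  K=[0.0074; 0.6092]  nu=[-0.9147]  x^+=[2.7870, -0.0642]  P^+=[0.6276 0.1193; 0.1193 0.7230]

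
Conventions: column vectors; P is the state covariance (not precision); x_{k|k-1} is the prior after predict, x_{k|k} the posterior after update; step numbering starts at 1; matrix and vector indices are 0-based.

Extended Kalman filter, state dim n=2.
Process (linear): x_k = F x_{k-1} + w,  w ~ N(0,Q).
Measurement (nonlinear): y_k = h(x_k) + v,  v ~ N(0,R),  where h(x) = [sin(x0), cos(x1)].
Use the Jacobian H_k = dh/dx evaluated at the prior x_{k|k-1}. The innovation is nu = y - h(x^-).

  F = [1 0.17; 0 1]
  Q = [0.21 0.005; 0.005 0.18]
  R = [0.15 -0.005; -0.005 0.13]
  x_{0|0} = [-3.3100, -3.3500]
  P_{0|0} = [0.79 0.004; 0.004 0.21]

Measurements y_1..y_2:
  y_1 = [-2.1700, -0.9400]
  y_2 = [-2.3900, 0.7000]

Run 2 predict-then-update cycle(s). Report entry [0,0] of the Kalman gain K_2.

K[0,0] = 0.4277

step 1: x^-=[-3.8795, -3.3500]  P^-=[1.0074 0.0447; 0.0447 0.3900]  H_jac=[-0.7399 0.0000; 0.0000 -0.2069]  S=[0.7015 0.0018; 0.0018 0.1467]  K=[-1.0624 -0.0497; -0.0457 -0.5495]  nu=[-2.8427, 0.0384]  x^+=[-0.8612, -3.2412]  P^+=[0.2151 0.0056; 0.0056 0.3441]
step 2: x^-=[-1.4122, -3.2412]  P^-=[0.4369 0.0691; 0.0691 0.5241]  H_jac=[0.1580 0.0000; 0.0000 -0.0994]  S=[0.1609 -0.0061; -0.0061 0.1352]  K=[0.4277 -0.0315; 0.0533 -0.3830]  nu=[-1.4026, 1.6950]  x^+=[-2.0655, -3.9652]  P^+=[0.4072 0.0627; 0.0627 0.5036]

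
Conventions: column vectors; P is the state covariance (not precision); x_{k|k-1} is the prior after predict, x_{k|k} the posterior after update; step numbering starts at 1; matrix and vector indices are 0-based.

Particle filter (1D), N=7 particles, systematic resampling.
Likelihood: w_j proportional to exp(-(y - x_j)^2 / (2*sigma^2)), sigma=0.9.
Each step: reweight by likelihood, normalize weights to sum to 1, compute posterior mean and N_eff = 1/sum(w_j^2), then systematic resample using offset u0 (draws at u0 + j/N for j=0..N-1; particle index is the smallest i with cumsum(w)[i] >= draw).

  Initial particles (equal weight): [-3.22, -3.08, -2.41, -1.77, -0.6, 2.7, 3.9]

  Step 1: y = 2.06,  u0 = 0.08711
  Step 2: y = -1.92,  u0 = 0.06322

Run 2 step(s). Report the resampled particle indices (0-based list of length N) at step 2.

resampled_idx = [0, 1, 2, 2, 3, 4, 5]

step 1: w=[0.0000, 0.0000, 0.0000, 0.0001, 0.0139, 0.8505, 0.1355]  mean=2.8161  Neff=1.3479  idx=[5, 5, 5, 5, 5, 5, 6]
step 2: w=[0.1667, 0.1667, 0.1667, 0.1667, 0.1667, 0.1667, 0.0001]  mean=2.7001  Neff=6.0009  idx=[0, 1, 2, 2, 3, 4, 5]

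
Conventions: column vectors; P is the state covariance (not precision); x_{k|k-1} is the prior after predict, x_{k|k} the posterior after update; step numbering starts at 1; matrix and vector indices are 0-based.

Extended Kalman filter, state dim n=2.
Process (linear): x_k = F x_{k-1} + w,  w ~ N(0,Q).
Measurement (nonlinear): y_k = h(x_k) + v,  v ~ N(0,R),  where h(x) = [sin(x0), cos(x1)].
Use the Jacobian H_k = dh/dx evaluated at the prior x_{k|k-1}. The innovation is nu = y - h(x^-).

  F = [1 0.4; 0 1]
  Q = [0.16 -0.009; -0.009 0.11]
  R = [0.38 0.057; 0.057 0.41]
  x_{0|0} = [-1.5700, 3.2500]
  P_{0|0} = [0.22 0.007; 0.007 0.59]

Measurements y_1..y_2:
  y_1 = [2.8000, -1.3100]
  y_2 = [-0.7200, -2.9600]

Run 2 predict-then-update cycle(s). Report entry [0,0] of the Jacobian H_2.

step 1: x^-=[-0.2700, 3.2500]  P^-=[0.4800 0.2340; 0.2340 0.7000]  H_jac=[0.9638 0.0000; 0.0000 0.1082]  S=[0.8259 0.0814; 0.0814 0.4182]  K=[0.5650 -0.0494; 0.2602 0.1305]  nu=[3.0667, -0.3159]  x^+=[1.4784, 4.0068]  P^+=[0.2199 0.1103; 0.1103 0.6314]
step 2: x^-=[3.0812, 4.0068]  P^-=[0.5691 0.3539; 0.3539 0.7414]  H_jac=[-0.9982 0.0000; 0.0000 0.7612]  S=[0.9471 -0.2119; -0.2119 0.8397]  K=[-0.5597 0.1796; -0.2359 0.6127]  nu=[-0.7804, -2.3115]  x^+=[3.1028, 2.7747]  P^+=[0.2028 0.0548; 0.0548 0.3123]

H_jac[0,0] = -0.9982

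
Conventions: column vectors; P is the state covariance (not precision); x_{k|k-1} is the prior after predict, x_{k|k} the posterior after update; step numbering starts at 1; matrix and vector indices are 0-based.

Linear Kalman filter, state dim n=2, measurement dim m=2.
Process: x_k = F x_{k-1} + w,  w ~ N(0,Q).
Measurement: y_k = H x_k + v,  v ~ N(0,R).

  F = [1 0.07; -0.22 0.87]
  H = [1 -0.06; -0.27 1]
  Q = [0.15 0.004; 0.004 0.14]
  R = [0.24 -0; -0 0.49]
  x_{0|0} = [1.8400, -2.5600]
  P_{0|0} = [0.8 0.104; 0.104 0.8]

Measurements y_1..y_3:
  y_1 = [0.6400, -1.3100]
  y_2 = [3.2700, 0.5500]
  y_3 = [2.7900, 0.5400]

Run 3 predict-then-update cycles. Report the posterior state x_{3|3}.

step 1: x^-=[1.6608, -2.6320]  P^-=[0.9685 -0.0344; -0.0344 0.7444]  S=[1.2153 -0.3411; -0.3411 1.3236]  K=[0.7932 -0.0191; 0.1022 0.5958]  nu=[-1.1787, 1.7704]  x^+=[0.6919, -1.6977]  P^+=[0.1929 0.0427; 0.0427 0.3035]
step 2: x^-=[0.5731, -1.6292]  P^-=[0.3504 0.0165; 0.0165 0.3627]  S=[0.5897 -0.0996; -0.0996 0.8693]  K=[0.5887 -0.0224; 0.0619 0.4192]  nu=[2.5991, 2.3339]  x^+=[2.0511, -0.4900]  P^+=[0.1430 0.0276; 0.0276 0.2129]
step 3: x^-=[2.0168, -0.8775]  P^-=[0.2979 0.0091; 0.0091 0.2974]  S=[0.5378 -0.0890; -0.0890 0.8042]  K=[0.5482 -0.0280; 0.0453 0.3718]  nu=[0.7206, 1.9620]  x^+=[2.3568, -0.1154]  P^+=[0.1329 0.0222; 0.0222 0.1882]

x_post = [2.3568, -0.1154]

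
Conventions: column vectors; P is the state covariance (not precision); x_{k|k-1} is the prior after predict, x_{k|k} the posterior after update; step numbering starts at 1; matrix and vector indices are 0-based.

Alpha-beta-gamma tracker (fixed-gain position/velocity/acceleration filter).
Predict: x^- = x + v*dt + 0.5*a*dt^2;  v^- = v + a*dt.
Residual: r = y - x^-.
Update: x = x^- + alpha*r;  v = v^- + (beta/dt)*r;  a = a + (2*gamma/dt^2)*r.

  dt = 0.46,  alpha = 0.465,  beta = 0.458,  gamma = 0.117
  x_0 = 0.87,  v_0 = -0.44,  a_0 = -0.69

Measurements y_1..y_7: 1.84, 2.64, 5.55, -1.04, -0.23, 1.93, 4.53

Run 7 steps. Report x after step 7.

x_post = 0.5865

step 1: x_pred=0.5946  r=1.2454  x^+=1.1737  v^+=0.4826  a^+=0.6872
step 2: x_pred=1.4684  r=1.1716  x^+=2.0132  v^+=1.9652  a^+=1.9829
step 3: x_pred=3.1270  r=2.4230  x^+=4.2537  v^+=5.2898  a^+=4.6624
step 4: x_pred=7.1803  r=-8.2203  x^+=3.3578  v^+=-0.7500  a^+=-4.4281
step 5: x_pred=2.5443  r=-2.7743  x^+=1.2543  v^+=-5.5492  a^+=-7.4961
step 6: x_pred=-2.0915  r=4.0215  x^+=-0.2215  v^+=-4.9935  a^+=-3.0489
step 7: x_pred=-2.8411  r=7.3711  x^+=0.5865  v^+=0.9430  a^+=5.1024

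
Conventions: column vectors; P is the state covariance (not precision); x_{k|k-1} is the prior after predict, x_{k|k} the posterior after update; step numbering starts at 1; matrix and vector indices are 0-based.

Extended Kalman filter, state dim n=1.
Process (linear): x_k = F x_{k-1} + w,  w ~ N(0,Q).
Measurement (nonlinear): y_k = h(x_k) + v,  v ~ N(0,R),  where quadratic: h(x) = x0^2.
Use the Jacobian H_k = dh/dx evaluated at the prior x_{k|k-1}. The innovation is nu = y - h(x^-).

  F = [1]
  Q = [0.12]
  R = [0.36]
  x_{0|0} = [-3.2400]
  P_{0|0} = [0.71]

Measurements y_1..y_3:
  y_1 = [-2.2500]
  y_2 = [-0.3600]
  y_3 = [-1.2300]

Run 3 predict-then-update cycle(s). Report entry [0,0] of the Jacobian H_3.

H_jac[0,0] = -1.4785

step 1: x^-=[-3.2400]  P^-=[0.8300]  H_jac=[-6.4800]  S=[35.2120]  K=[-0.1527]  nu=[-12.7476]  x^+=[-1.2929]  P^+=[0.0085]
step 2: x^-=[-1.2929]  P^-=[0.1285]  H_jac=[-2.5858]  S=[1.2191]  K=[-0.2725]  nu=[-2.0316]  x^+=[-0.7392]  P^+=[0.0379]
step 3: x^-=[-0.7392]  P^-=[0.1579]  H_jac=[-1.4785]  S=[0.7052]  K=[-0.3311]  nu=[-1.7765]  x^+=[-0.1510]  P^+=[0.0806]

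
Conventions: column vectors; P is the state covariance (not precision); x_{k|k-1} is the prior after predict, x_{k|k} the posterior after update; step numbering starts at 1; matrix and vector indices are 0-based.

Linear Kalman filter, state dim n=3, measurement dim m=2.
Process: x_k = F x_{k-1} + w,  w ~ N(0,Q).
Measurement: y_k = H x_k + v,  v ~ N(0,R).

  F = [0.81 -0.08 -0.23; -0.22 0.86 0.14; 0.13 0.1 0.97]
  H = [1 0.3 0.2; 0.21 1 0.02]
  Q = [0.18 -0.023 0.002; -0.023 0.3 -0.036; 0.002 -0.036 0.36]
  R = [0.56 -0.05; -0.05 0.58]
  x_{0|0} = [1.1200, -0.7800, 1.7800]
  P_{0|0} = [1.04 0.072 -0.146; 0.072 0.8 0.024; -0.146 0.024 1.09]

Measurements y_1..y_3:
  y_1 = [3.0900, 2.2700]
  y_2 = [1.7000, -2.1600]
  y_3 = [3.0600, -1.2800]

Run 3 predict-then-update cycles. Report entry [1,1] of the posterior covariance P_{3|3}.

P_post[1,1] = 0.3728

step 1: x^-=[0.5602, -0.6680, 1.7942]  P^-=[0.9711 -0.2760 -0.2457; -0.2760 0.9509 0.2064; -0.2457 0.2064 1.3809]  S=[1.4328 0.1786; 0.1786 1.4646]  K=[0.6014 -0.1259; -0.0417 0.6176; 0.0497 0.1185]  nu=[2.3714, 2.7845]  x^+=[1.6357, 0.9528, 2.2420]  P^+=[0.4568 -0.1935 -0.2783; -0.1935 0.3990 0.0976; -0.2783 0.0976 1.3547]
step 2: x^-=[0.7330, 0.7734, 2.4826]  P^-=[0.6863 -0.3797 -0.4891; -0.3797 0.7576 0.2889; -0.4891 0.2889 1.5900]  S=[0.9893 -0.0466; -0.0466 1.2165]  K=[0.4710 -0.1836; -0.0693 0.5593; -0.0771 0.1763]  nu=[0.2384, -3.1370]  x^+=[1.4213, -0.9977, 1.9113]  P^+=[0.4177 -0.2096 -0.4093; -0.2096 0.3687 0.1611; -0.4093 0.1611 1.5451]
step 3: x^-=[0.7915, -0.9031, 1.9389]  P^-=[0.7238 -0.4230 -0.6421; -0.4230 0.7665 0.3913; -0.6421 0.3913 1.7471]  S=[0.9589 -0.0700; -0.0700 1.2117]  K=[0.4734 -0.2070; -0.0788 0.5612; -0.1659 0.2310]  nu=[2.1516, -0.5819]  x^+=[1.9305, -1.3992, 1.4476]  P^+=[0.4432 -0.2268 -0.4988; -0.2268 0.3728 0.2140; -0.4988 0.2140 1.6507]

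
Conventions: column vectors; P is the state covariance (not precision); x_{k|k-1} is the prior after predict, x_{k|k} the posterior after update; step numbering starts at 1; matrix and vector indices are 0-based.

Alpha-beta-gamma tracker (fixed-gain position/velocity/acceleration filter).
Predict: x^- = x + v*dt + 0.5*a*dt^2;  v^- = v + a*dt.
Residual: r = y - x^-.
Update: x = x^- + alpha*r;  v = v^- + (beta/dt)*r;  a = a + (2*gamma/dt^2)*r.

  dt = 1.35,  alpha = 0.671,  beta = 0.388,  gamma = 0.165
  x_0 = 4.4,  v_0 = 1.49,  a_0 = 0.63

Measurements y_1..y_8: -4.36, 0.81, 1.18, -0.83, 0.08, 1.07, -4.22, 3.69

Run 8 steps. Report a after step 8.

step 1: x_pred=6.9856  r=-11.3456  x^+=-0.6273  v^+=-0.9203  a^+=-1.4243
step 2: x_pred=-3.1676  r=3.9776  x^+=-0.4986  v^+=-1.7000  a^+=-0.7041
step 3: x_pred=-3.4352  r=4.6152  x^+=-0.3384  v^+=-1.3241  a^+=0.1316
step 4: x_pred=-2.0060  r=1.1760  x^+=-1.2169  v^+=-0.8085  a^+=0.3445
step 5: x_pred=-1.9944  r=2.0744  x^+=-0.6025  v^+=0.2528  a^+=0.7201
step 6: x_pred=0.3950  r=0.6750  x^+=0.8479  v^+=1.4190  a^+=0.8423
step 7: x_pred=3.5311  r=-7.7511  x^+=-1.6699  v^+=0.3284  a^+=-0.5612
step 8: x_pred=-1.7379  r=5.4279  x^+=1.9042  v^+=1.1308  a^+=0.4217

a_post = 0.4217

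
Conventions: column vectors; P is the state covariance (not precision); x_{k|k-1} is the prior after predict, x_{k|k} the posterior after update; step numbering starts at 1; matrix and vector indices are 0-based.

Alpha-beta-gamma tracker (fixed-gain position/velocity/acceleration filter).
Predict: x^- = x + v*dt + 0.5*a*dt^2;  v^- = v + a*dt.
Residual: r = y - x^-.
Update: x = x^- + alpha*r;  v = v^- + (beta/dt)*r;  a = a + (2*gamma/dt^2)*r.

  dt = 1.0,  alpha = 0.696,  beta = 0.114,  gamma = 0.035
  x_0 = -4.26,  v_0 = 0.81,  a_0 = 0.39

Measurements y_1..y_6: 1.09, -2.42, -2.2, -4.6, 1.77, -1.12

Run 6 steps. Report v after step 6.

step 1: x_pred=-3.2550  r=4.3450  x^+=-0.2309  v^+=1.6953  a^+=0.6942
step 2: x_pred=1.8115  r=-4.2315  x^+=-1.1336  v^+=1.9071  a^+=0.3979
step 3: x_pred=0.9724  r=-3.1724  x^+=-1.2356  v^+=1.9434  a^+=0.1759
step 4: x_pred=0.7957  r=-5.3957  x^+=-2.9597  v^+=1.5041  a^+=-0.2018
step 5: x_pred=-1.5565  r=3.3265  x^+=0.7587  v^+=1.6815  a^+=0.0310
step 6: x_pred=2.4558  r=-3.5758  x^+=-0.0330  v^+=1.3049  a^+=-0.2193

v_post = 1.3049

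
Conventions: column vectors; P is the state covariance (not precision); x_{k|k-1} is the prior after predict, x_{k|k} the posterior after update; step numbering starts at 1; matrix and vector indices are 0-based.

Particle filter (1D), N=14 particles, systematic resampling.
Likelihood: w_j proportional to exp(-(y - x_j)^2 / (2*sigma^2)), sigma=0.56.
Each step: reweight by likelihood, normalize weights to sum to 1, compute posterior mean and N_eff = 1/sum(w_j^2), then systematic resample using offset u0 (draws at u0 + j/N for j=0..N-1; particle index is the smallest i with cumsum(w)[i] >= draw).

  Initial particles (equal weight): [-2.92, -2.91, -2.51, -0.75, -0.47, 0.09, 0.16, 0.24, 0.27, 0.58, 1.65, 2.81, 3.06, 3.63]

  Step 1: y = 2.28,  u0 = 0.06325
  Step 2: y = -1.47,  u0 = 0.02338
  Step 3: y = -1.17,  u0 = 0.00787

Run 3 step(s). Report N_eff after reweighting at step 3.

step 1: w=[0.0000, 0.0000, 0.0000, 0.0000, 0.0000, 0.0003, 0.0005, 0.0008, 0.0010, 0.0062, 0.3282, 0.3949, 0.2343, 0.0338]  mean=2.4951  Neff=3.1271  idx=[10, 10, 10, 10, 11, 11, 11, 11, 11, 11, 12, 12, 12, 13]
step 2: w=[0.2500, 0.2500, 0.2500, 0.2500, 0.0000, 0.0000, 0.0000, 0.0000, 0.0000, 0.0000, 0.0000, 0.0000, 0.0000, 0.0000]  mean=1.6500  Neff=4.0000  idx=[0, 0, 0, 0, 1, 1, 1, 2, 2, 2, 2, 3, 3, 3]
step 3: w=[0.0714, 0.0714, 0.0714, 0.0714, 0.0714, 0.0714, 0.0714, 0.0714, 0.0714, 0.0714, 0.0714, 0.0714, 0.0714, 0.0714]  mean=1.6500  Neff=14.0000  idx=[0, 1, 2, 3, 4, 5, 6, 7, 8, 9, 10, 11, 12, 13]

N_eff = 14.0000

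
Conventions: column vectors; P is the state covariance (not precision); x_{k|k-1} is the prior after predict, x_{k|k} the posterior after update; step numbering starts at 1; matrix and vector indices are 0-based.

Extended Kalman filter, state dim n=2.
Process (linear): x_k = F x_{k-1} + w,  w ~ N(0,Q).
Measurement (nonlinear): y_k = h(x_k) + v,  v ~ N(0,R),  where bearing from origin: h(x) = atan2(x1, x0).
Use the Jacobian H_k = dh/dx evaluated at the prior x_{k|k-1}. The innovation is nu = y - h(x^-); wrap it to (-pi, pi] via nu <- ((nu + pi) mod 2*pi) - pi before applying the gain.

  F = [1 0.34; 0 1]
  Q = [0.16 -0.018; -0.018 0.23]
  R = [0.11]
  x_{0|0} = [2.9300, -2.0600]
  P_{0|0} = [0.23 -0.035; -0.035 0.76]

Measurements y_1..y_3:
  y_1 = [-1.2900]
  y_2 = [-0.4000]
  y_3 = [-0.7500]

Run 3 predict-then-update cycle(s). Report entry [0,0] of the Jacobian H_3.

H_jac[0,0] = 0.3714

step 1: x^-=[2.2296, -2.0600]  P^-=[0.4541 0.2054; 0.2054 0.9900]  H_jac=[0.2236 0.2420]  S=[0.2129]  K=[0.7103; 1.3410]  nu=[-0.5441]  x^+=[1.8431, -2.7897]  P^+=[0.3467 0.0026; 0.0026 0.6072]
step 2: x^-=[0.8946, -2.7897]  P^-=[0.5786 0.1911; 0.1911 0.8372]  H_jac=[0.3250 0.1042]  S=[0.1932]  K=[1.0767; 0.7733]  nu=[0.8605]  x^+=[1.8211, -2.1243]  P^+=[0.3547 0.0302; 0.0302 0.7217]
step 3: x^-=[1.0988, -2.1243]  P^-=[0.6187 0.2576; 0.2576 0.9517]  H_jac=[0.3714 0.1921]  S=[0.2672]  K=[1.0451; 1.0423]  nu=[0.3434]  x^+=[1.4577, -1.7664]  P^+=[0.3268 -0.0334; -0.0334 0.6614]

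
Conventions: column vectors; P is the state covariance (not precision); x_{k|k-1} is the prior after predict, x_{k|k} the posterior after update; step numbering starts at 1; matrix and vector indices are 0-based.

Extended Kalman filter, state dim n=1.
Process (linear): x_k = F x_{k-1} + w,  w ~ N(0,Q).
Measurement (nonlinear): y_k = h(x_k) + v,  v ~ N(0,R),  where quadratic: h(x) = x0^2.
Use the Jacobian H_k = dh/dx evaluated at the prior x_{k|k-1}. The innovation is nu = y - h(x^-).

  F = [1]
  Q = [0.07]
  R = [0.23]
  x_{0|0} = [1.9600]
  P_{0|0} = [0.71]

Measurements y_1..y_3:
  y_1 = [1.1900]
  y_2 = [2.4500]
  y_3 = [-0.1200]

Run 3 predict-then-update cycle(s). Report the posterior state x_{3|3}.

step 1: x^-=[1.9600]  P^-=[0.7800]  H_jac=[3.9200]  S=[12.2158]  K=[0.2503]  nu=[-2.6516]  x^+=[1.2963]  P^+=[0.0147]
step 2: x^-=[1.2963]  P^-=[0.0847]  H_jac=[2.5926]  S=[0.7992]  K=[0.2747]  nu=[0.7696]  x^+=[1.5077]  P^+=[0.0244]
step 3: x^-=[1.5077]  P^-=[0.0944]  H_jac=[3.0154]  S=[1.0881]  K=[0.2615]  nu=[-2.3932]  x^+=[0.8818]  P^+=[0.0199]

x_post = [0.8818]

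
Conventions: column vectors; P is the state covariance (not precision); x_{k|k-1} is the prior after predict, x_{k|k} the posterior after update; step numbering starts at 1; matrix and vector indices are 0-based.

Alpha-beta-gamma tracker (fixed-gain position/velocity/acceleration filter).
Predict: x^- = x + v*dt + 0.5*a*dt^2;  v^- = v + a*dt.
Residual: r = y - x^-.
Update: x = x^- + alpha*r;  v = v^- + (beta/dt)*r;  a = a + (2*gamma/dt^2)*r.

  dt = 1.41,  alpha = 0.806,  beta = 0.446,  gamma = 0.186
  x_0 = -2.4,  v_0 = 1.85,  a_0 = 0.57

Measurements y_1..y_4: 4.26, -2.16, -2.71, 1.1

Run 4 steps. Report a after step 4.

step 1: x_pred=0.7751  r=3.4849  x^+=3.5839  v^+=3.7560  a^+=1.2221
step 2: x_pred=10.0947  r=-12.2547  x^+=0.2174  v^+=1.6028  a^+=-1.0709
step 3: x_pred=1.4128  r=-4.1228  x^+=-1.9102  v^+=-1.2113  a^+=-1.8424
step 4: x_pred=-5.4495  r=6.5495  x^+=-0.1706  v^+=-1.7374  a^+=-0.6169

a_post = -0.6169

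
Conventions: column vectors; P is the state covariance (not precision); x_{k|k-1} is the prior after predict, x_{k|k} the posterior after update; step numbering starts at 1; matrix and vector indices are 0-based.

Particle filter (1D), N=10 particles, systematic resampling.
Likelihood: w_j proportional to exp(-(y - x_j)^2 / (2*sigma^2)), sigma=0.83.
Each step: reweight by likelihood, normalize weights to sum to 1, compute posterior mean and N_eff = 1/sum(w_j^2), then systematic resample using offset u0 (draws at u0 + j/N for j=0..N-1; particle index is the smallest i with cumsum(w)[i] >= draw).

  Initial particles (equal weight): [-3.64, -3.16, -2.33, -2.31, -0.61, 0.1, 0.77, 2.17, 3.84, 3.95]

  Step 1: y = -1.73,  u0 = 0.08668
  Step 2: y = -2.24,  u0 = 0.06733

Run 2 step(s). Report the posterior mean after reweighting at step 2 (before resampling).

step 1: w=[0.0301, 0.0964, 0.3274, 0.3331, 0.1711, 0.0374, 0.0046, 0.0000, 0.0000, 0.0000]  mean=-2.0435  Neff=3.8609  idx=[1, 2, 2, 2, 3, 3, 3, 3, 4, 5]
step 2: w=[0.0705, 0.1296, 0.1296, 0.1296, 0.1299, 0.1299, 0.1299, 0.1299, 0.0189, 0.0024]  mean=-2.3396  Neff=8.1207  idx=[0, 1, 2, 3, 4, 4, 5, 6, 7, 7]

post_mean = -2.3396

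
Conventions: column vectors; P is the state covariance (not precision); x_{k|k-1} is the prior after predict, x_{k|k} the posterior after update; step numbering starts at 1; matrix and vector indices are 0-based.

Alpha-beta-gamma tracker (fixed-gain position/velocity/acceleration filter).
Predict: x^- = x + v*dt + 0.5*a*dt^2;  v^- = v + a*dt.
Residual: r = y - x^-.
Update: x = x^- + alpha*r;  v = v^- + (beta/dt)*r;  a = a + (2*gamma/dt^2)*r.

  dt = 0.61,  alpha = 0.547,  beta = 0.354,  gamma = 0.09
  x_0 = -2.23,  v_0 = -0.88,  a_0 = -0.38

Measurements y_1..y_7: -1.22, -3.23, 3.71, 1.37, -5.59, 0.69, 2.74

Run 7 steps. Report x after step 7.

x_post = 0.8521

step 1: x_pred=-2.8375  r=1.6175  x^+=-1.9527  v^+=-0.1731  a^+=0.4025
step 2: x_pred=-1.9835  r=-1.2465  x^+=-2.6653  v^+=-0.6510  a^+=-0.2006
step 3: x_pred=-3.0998  r=6.8098  x^+=0.6252  v^+=3.1785  a^+=3.0936
step 4: x_pred=3.1396  r=-1.7696  x^+=2.1716  v^+=4.0386  a^+=2.2376
step 5: x_pred=5.0515  r=-10.6415  x^+=-0.7694  v^+=-0.7720  a^+=-2.9102
step 6: x_pred=-1.7818  r=2.4718  x^+=-0.4297  v^+=-1.1128  a^+=-1.7145
step 7: x_pred=-1.4275  r=4.1675  x^+=0.8521  v^+=0.2599  a^+=0.3015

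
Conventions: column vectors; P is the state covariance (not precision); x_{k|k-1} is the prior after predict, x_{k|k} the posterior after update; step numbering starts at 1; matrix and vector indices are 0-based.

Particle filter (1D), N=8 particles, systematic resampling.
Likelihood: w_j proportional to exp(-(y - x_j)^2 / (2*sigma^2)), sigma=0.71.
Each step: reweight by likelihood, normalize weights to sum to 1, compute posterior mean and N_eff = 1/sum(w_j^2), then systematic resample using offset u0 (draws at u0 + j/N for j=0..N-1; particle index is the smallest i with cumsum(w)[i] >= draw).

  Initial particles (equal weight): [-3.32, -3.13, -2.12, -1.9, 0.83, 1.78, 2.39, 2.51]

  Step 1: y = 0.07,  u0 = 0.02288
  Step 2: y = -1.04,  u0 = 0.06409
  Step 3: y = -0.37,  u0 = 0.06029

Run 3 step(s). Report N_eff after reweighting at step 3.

step 1: w=[0.0000, 0.0001, 0.0131, 0.0324, 0.8591, 0.0838, 0.0073, 0.0042]  mean=0.8005  Neff=1.3398  idx=[3, 4, 4, 4, 4, 4, 4, 4]
step 2: w=[0.6876, 0.0446, 0.0446, 0.0446, 0.0446, 0.0446, 0.0446, 0.0446]  mean=-1.0472  Neff=2.0545  idx=[0, 0, 0, 0, 0, 1, 3, 6]
step 3: w=[0.0811, 0.0811, 0.0811, 0.0811, 0.0811, 0.1982, 0.1982, 0.1982]  mean=-0.2769  Neff=6.6355  idx=[0, 2, 3, 5, 5, 6, 7, 7]

N_eff = 6.6355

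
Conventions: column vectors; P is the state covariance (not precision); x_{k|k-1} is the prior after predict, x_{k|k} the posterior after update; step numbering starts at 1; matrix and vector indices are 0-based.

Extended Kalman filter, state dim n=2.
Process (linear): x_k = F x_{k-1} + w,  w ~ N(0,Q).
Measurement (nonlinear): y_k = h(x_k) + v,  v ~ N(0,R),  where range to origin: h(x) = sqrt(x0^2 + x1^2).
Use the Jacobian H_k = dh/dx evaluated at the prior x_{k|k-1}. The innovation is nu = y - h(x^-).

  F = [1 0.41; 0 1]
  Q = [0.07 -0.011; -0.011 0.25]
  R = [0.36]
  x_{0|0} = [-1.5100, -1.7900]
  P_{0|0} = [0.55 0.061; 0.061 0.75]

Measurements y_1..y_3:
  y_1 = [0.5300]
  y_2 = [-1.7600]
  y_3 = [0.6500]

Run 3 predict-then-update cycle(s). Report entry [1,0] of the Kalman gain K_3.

step 1: x^-=[-2.2439, -1.7900]  P^-=[0.7961 0.3575; 0.3575 1.0000]  H_jac=[-0.7817 -0.6236]  S=[1.5840]  K=[-0.5337; -0.5701]  nu=[-2.3404]  x^+=[-0.9949, -0.4556]  P^+=[0.3450 -0.1244; -0.1244 0.4851]
step 2: x^-=[-1.1818, -0.4556]  P^-=[0.3945 0.0635; 0.0635 0.7351]  H_jac=[-0.9330 -0.3597]  S=[0.8412]  K=[-0.4647; -0.3848]  nu=[-3.0266]  x^+=[0.2248, 0.7089]  P^+=[0.2128 -0.0870; -0.0870 0.6106]
step 3: x^-=[0.5155, 0.7089]  P^-=[0.3142 0.1524; 0.1524 0.8606]  H_jac=[0.5881 0.8088]  S=[1.1766]  K=[0.2618; 0.6677]  nu=[-0.2265]  x^+=[0.4562, 0.5577]  P^+=[0.2335 -0.0533; -0.0533 0.3360]

K[1,0] = 0.6677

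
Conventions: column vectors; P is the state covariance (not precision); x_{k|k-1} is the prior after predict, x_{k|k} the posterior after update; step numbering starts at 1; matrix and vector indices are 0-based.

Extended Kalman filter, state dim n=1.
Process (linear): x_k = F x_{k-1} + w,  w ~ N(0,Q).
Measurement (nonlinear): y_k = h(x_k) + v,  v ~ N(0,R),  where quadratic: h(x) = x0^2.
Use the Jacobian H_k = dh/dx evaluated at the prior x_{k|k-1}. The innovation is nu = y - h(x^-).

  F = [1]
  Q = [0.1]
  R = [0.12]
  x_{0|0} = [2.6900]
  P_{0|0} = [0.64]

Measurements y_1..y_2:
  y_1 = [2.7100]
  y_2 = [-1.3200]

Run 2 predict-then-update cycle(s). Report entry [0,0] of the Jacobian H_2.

H_jac[0,0] = 3.7068

step 1: x^-=[2.6900]  P^-=[0.7400]  H_jac=[5.3800]  S=[21.5389]  K=[0.1848]  nu=[-4.5261]  x^+=[1.8534]  P^+=[0.0041]
step 2: x^-=[1.8534]  P^-=[0.1041]  H_jac=[3.7068]  S=[1.5507]  K=[0.2489]  nu=[-4.7551]  x^+=[0.6699]  P^+=[0.0081]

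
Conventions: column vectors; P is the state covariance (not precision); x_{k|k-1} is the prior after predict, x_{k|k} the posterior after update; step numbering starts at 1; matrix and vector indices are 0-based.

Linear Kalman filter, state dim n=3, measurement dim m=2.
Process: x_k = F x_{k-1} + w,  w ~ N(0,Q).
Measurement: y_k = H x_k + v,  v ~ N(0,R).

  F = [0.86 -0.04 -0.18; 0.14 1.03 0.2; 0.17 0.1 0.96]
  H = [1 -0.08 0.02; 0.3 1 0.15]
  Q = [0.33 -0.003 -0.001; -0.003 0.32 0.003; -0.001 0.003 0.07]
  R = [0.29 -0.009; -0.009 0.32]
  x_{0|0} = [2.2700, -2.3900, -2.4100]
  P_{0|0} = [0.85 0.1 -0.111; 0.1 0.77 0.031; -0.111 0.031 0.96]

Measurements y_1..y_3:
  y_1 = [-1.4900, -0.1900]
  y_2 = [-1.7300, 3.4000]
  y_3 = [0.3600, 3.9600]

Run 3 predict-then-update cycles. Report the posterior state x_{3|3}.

step 1: x^-=[2.4816, -2.6259, -2.1667]  P^-=[1.0189 0.0988 -0.1278; 0.0988 1.2273 0.3184; -0.1278 0.3184 0.9601]  S=[1.2952 0.2804; 0.2804 1.8039]  K=[0.7579 0.0958; -0.1565 0.7476; -0.1597 0.2599]  nu=[-4.1383, 2.0164]  x^+=[-0.4616, -0.4709, -0.9816]  P^+=[0.2177 -0.0315 -0.0668; -0.0315 0.2530 -0.0196; -0.0668 -0.0196 0.8285]
step 2: x^-=[-0.2014, -0.7460, -1.0678]  P^-=[0.5409 -0.0507 -0.1678; -0.0507 0.6049 0.1563; -0.1678 0.1563 0.8157]  S=[0.8360 0.0328; 0.0328 0.9933]  K=[0.6453 0.0656; -0.1393 0.6219; -0.2055 0.2367]  nu=[-1.5669, 4.3666]  x^+=[-0.9261, 2.1878, 0.2876]  P^+=[0.1858 -0.0290 -0.0770; -0.0290 0.2102 -0.0085; -0.0770 -0.0085 0.7280]
step 3: x^-=[-0.9357, 2.1813, 0.3374]  P^-=[0.5170 -0.0507 -0.1635; -0.0507 0.5596 0.1418; -0.1635 0.1418 0.7206]  S=[0.8120 0.0297; 0.0297 0.9398]  K=[0.6353 0.0650; -0.1362 0.6062; -0.2056 0.2202]  nu=[1.4635, 2.0088]  x^+=[0.1245, 3.1998, 0.4788]  P^+=[0.1829 -0.0286 -0.0746; -0.0286 0.2041 -0.0018; -0.0746 -0.0018 0.6434]

x_post = [0.1245, 3.1998, 0.4788]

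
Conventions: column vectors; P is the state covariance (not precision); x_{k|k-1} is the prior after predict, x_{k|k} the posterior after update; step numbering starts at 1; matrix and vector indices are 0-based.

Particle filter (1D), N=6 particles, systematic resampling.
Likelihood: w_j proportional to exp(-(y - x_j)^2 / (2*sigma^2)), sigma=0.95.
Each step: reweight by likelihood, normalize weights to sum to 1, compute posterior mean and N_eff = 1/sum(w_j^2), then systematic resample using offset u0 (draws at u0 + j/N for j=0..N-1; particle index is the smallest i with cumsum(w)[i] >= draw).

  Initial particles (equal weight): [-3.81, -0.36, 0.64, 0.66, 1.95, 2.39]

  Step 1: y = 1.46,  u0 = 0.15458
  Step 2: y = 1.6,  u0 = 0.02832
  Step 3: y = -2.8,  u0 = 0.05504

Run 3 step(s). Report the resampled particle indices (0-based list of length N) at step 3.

step 1: w=[0.0000, 0.0524, 0.2263, 0.2304, 0.2875, 0.2034]  mean=1.3248  Neff=4.3278  idx=[2, 3, 3, 4, 5, 5]
step 2: w=[0.1437, 0.1468, 0.1468, 0.2238, 0.1695, 0.1695]  mean=1.5322  Neff=5.8391  idx=[0, 1, 2, 3, 4, 5]
step 3: w=[0.3502, 0.3244, 0.3244, 0.0009, 0.0001, 0.0001]  mean=0.6545  Neff=3.0025  idx=[0, 0, 1, 1, 2, 2]

resampled_idx = [0, 0, 1, 1, 2, 2]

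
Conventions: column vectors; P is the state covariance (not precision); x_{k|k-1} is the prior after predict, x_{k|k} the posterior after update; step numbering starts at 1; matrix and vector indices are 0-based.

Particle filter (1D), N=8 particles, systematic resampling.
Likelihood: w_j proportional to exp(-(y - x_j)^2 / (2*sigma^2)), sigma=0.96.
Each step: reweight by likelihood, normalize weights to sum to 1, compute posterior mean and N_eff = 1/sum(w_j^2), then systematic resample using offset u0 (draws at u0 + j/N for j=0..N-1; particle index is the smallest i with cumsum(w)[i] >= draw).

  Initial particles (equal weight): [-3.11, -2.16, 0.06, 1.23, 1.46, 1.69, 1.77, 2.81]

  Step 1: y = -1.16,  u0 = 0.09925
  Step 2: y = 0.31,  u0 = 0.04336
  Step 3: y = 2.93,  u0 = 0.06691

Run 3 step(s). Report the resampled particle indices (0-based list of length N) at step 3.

step 1: w=[0.1020, 0.4667, 0.3581, 0.0362, 0.0194, 0.0098, 0.0076, 0.0002]  mean=-1.2007  Neff=2.7909  idx=[0, 1, 1, 1, 2, 2, 2, 4]
step 2: w=[0.0005, 0.0104, 0.0104, 0.0104, 0.2762, 0.2762, 0.2762, 0.1394]  mean=0.1841  Neff=4.0207  idx=[4, 4, 4, 5, 5, 6, 6, 7]
step 3: w=[0.0294, 0.0294, 0.0294, 0.0294, 0.0294, 0.0294, 0.0294, 0.7942]  mean=1.1719  Neff=1.5703  idx=[2, 6, 7, 7, 7, 7, 7, 7]

resampled_idx = [2, 6, 7, 7, 7, 7, 7, 7]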